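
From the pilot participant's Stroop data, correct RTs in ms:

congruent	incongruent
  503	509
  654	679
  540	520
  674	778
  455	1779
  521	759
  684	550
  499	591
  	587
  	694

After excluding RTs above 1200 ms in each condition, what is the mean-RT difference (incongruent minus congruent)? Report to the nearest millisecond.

63 ms

incongruent: exclude 1779
M(congruent) = 4530/8 = 566.250
M(incongruent) = 5667/9 = 629.667
Difference = 629.667 − 566.250 = 63.417 ms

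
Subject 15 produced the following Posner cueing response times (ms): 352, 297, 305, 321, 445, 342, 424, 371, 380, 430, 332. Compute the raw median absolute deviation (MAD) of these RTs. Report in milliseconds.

31 ms

Sorted: 297, 305, 321, 332, 342, 352, 371, 380, 424, 430, 445 → median = 352
|x − 352|: 0, 55, 47, 31, 93, 10, 72, 19, 28, 78, 20
Sorted deviations: 0, 10, 19, 20, 28, 31, 47, 55, 72, 78, 93 → MAD = 31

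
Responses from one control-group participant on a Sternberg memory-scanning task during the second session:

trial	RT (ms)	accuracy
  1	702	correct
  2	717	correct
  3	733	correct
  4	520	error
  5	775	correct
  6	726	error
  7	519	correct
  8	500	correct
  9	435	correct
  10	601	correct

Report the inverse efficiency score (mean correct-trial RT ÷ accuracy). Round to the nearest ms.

Correct trials (n=8): 702, 717, 733, 775, 519, 500, 435, 601
Mean correct RT = 4982/8 = 622.7500 ms
Proportion correct = 8/10
IES = 622.7500 / (8/10) = 778.438 ms

778 ms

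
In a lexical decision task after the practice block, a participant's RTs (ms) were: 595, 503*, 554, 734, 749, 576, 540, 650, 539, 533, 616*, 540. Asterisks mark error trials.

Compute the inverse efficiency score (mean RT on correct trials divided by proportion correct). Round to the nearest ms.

Correct trials (n=10): 595, 554, 734, 749, 576, 540, 650, 539, 533, 540
Mean correct RT = 6010/10 = 601.0000 ms
Proportion correct = 10/12
IES = 601.0000 / (10/12) = 721.200 ms

721 ms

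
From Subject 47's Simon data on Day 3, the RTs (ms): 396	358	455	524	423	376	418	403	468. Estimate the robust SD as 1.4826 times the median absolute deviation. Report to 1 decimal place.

54.9 ms

Sorted: 358, 376, 396, 403, 418, 423, 455, 468, 524 → median = 418
|x − 418| sorted: 0, 5, 15, 22, 37, 42, 50, 60, 106 → MAD = 37
Robust SD ≈ 1.4826 × 37 = 54.856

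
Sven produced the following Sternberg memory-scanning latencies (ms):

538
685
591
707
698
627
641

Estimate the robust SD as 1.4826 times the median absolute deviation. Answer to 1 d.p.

74.1 ms

Sorted: 538, 591, 627, 641, 685, 698, 707 → median = 641
|x − 641| sorted: 0, 14, 44, 50, 57, 66, 103 → MAD = 50
Robust SD ≈ 1.4826 × 50 = 74.130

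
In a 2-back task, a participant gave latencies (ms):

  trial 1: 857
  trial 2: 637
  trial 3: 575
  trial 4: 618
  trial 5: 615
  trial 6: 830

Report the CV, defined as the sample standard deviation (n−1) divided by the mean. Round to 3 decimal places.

0.177

n = 6, Σ = 4132, M = 688.6667
Σ(x−M)² = 74321.333; s = √(74321.333/5) = 121.9191
CV = 121.9191 / 688.6667 = 0.17704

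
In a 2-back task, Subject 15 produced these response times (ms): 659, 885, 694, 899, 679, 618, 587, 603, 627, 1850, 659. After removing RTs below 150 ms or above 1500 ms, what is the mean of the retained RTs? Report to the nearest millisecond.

691 ms

Excluded: 1850
Retained (n=10): Σ = 6910
Mean = 6910/10 = 691.0000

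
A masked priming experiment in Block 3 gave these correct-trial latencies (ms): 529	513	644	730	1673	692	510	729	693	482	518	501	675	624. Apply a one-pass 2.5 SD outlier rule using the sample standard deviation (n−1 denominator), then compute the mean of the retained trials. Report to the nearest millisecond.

603 ms

n = 14, ΣRT = 9513, M = 679.500
Σ(x−M)² = 1172795.50; s = √(1172795.50/13) = 300.358
Cutoffs: 679.500 ± 2.5·300.358 → [-71.4, 1430.4]
Outside: 1673 → excluded.
Retained (n=13): Σ = 7840, mean = 7840/13 = 603.077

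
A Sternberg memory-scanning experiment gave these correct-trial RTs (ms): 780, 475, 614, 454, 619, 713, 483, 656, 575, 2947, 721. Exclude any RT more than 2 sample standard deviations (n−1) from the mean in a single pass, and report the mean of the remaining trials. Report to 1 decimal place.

609.0 ms

n = 11, ΣRT = 9037, M = 821.545
Σ(x−M)² = 5083260.73; s = √(5083260.73/10) = 712.970
Cutoffs: 821.545 ± 2·712.970 → [-604.4, 2247.5]
Outside: 2947 → excluded.
Retained (n=10): Σ = 6090, mean = 6090/10 = 609.000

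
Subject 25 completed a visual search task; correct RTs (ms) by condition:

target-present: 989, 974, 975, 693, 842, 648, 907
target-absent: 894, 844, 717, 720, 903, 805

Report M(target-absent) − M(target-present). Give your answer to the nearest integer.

-47 ms

M(target-present) = 6028/7 = 861.143
M(target-absent) = 4883/6 = 813.833
Difference = 813.833 − 861.143 = -47.310 ms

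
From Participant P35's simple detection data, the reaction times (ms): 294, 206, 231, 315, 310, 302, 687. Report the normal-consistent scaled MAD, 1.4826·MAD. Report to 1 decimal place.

Sorted: 206, 231, 294, 302, 310, 315, 687 → median = 302
|x − 302| sorted: 0, 8, 8, 13, 71, 96, 385 → MAD = 13
Robust SD ≈ 1.4826 × 13 = 19.274

19.3 ms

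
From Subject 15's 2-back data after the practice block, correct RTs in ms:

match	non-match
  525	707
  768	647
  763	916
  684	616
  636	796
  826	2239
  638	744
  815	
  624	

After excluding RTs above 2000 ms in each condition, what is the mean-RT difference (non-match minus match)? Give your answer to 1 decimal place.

non-match: exclude 2239
M(match) = 6279/9 = 697.667
M(non-match) = 4426/6 = 737.667
Difference = 737.667 − 697.667 = 40.000 ms

40.0 ms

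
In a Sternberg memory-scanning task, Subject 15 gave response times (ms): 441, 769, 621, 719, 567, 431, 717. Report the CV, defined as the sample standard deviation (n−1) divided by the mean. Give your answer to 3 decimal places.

n = 7, Σ = 4265, M = 609.2857
Σ(x−M)² = 111179.429; s = √(111179.429/6) = 136.1246
CV = 136.1246 / 609.2857 = 0.22342

0.223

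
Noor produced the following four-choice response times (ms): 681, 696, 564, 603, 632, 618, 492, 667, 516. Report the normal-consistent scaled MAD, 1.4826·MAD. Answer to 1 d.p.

Sorted: 492, 516, 564, 603, 618, 632, 667, 681, 696 → median = 618
|x − 618| sorted: 0, 14, 15, 49, 54, 63, 78, 102, 126 → MAD = 54
Robust SD ≈ 1.4826 × 54 = 80.060

80.1 ms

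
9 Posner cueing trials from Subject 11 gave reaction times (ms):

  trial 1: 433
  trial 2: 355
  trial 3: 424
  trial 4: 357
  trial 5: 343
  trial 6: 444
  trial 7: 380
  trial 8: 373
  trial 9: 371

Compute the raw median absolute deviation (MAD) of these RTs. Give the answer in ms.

Sorted: 343, 355, 357, 371, 373, 380, 424, 433, 444 → median = 373
|x − 373|: 60, 18, 51, 16, 30, 71, 7, 0, 2
Sorted deviations: 0, 2, 7, 16, 18, 30, 51, 60, 71 → MAD = 18

18 ms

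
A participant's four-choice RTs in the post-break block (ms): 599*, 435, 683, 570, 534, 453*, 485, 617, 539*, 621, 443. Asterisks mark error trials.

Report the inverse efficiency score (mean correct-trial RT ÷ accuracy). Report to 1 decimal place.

754.2 ms

Correct trials (n=8): 435, 683, 570, 534, 485, 617, 621, 443
Mean correct RT = 4388/8 = 548.5000 ms
Proportion correct = 8/11
IES = 548.5000 / (8/11) = 754.188 ms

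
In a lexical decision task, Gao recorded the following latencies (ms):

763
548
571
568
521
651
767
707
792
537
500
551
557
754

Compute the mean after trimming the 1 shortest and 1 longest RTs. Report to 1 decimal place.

Sorted: 500, 521, 537, 548, 551, 557, 568, 571, 651, 707, 754, 763, 767, 792
Drop lowest 1 (500) and highest 1 (792)
Remaining (n=12): Σ = 7495, mean = 7495/12 = 624.583

624.6 ms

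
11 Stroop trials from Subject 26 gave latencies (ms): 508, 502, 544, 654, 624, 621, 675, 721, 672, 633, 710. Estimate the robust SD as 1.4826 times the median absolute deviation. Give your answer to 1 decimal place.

Sorted: 502, 508, 544, 621, 624, 633, 654, 672, 675, 710, 721 → median = 633
|x − 633| sorted: 0, 9, 12, 21, 39, 42, 77, 88, 89, 125, 131 → MAD = 42
Robust SD ≈ 1.4826 × 42 = 62.269

62.3 ms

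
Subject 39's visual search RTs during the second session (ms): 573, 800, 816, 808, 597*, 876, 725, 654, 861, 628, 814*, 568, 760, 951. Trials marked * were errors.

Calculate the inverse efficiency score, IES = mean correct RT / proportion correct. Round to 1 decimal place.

876.9 ms

Correct trials (n=12): 573, 800, 816, 808, 876, 725, 654, 861, 628, 568, 760, 951
Mean correct RT = 9020/12 = 751.6667 ms
Proportion correct = 12/14
IES = 751.6667 / (12/14) = 876.944 ms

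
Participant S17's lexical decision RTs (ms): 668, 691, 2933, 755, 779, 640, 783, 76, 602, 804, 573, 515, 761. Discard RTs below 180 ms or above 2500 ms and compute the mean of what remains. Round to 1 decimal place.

688.3 ms

Excluded: 76, 2933
Retained (n=11): Σ = 7571
Mean = 7571/11 = 688.2727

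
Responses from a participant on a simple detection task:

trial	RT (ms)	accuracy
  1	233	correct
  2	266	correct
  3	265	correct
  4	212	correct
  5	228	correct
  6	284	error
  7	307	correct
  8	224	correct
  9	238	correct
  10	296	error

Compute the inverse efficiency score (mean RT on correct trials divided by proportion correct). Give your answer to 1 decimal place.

Correct trials (n=8): 233, 266, 265, 212, 228, 307, 224, 238
Mean correct RT = 1973/8 = 246.6250 ms
Proportion correct = 8/10
IES = 246.6250 / (8/10) = 308.281 ms

308.3 ms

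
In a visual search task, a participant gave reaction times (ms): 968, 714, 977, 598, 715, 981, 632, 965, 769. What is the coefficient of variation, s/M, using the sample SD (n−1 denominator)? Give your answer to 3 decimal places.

n = 9, Σ = 7319, M = 813.2222
Σ(x−M)² = 202575.556; s = √(202575.556/8) = 159.1287
CV = 159.1287 / 813.2222 = 0.19568

0.196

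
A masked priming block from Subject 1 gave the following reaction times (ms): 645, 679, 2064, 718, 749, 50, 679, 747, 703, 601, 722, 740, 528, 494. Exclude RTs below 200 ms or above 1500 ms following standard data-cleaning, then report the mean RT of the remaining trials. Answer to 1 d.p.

Excluded: 50, 2064
Retained (n=12): Σ = 8005
Mean = 8005/12 = 667.0833

667.1 ms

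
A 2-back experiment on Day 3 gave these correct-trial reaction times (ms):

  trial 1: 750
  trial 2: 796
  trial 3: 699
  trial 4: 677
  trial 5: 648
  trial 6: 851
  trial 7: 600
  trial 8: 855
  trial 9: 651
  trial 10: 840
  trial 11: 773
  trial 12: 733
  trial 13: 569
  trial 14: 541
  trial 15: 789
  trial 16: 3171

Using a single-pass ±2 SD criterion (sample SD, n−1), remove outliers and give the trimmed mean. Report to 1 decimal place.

n = 16, ΣRT = 13943, M = 871.438
Σ(x−M)² = 5786145.94; s = √(5786145.94/15) = 621.082
Cutoffs: 871.438 ± 2·621.082 → [-370.7, 2113.6]
Outside: 3171 → excluded.
Retained (n=15): Σ = 10772, mean = 10772/15 = 718.133

718.1 ms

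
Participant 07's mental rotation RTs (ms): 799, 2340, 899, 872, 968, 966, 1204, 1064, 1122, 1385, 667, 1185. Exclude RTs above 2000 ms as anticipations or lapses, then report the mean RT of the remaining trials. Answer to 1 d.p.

1011.9 ms

Excluded: 2340
Retained (n=11): Σ = 11131
Mean = 11131/11 = 1011.9091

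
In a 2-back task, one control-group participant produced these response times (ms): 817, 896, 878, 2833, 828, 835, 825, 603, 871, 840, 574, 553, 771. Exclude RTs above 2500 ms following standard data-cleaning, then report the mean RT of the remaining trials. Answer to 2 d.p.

Excluded: 2833
Retained (n=12): Σ = 9291
Mean = 9291/12 = 774.2500

774.25 ms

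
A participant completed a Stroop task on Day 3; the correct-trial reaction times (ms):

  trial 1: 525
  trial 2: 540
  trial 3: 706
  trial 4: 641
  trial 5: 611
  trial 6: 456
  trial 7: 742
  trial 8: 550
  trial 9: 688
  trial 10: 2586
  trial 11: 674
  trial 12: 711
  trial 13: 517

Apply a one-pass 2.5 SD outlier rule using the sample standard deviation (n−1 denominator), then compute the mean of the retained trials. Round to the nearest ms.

n = 13, ΣRT = 9947, M = 765.154
Σ(x−M)² = 3687703.69; s = √(3687703.69/12) = 554.354
Cutoffs: 765.154 ± 2.5·554.354 → [-620.7, 2151.0]
Outside: 2586 → excluded.
Retained (n=12): Σ = 7361, mean = 7361/12 = 613.417

613 ms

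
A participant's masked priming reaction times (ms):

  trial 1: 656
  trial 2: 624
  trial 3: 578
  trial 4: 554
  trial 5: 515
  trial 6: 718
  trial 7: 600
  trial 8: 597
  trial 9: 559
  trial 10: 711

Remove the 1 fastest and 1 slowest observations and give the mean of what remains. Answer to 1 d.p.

Sorted: 515, 554, 559, 578, 597, 600, 624, 656, 711, 718
Drop lowest 1 (515) and highest 1 (718)
Remaining (n=8): Σ = 4879, mean = 4879/8 = 609.875

609.9 ms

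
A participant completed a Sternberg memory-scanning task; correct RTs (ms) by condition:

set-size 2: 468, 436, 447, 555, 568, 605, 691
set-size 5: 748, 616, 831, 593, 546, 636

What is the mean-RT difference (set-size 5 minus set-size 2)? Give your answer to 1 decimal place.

123.1 ms

M(set-size 2) = 3770/7 = 538.571
M(set-size 5) = 3970/6 = 661.667
Difference = 661.667 − 538.571 = 123.095 ms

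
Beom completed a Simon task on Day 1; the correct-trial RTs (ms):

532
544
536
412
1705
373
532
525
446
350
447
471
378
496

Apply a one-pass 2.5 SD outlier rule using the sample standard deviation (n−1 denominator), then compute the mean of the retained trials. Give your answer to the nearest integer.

n = 14, ΣRT = 7747, M = 553.357
Σ(x−M)² = 1485911.21; s = √(1485911.21/13) = 338.084
Cutoffs: 553.357 ± 2.5·338.084 → [-291.9, 1398.6]
Outside: 1705 → excluded.
Retained (n=13): Σ = 6042, mean = 6042/13 = 464.769

465 ms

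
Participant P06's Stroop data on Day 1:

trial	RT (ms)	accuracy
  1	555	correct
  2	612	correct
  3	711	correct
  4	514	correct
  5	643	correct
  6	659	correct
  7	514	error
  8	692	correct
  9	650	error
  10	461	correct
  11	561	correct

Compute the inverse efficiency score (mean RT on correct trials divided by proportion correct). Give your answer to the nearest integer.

Correct trials (n=9): 555, 612, 711, 514, 643, 659, 692, 461, 561
Mean correct RT = 5408/9 = 600.8889 ms
Proportion correct = 9/11
IES = 600.8889 / (9/11) = 734.420 ms

734 ms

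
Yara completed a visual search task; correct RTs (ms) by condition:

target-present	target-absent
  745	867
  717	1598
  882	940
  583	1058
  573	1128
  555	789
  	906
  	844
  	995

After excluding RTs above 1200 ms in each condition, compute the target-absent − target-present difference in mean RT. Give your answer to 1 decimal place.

target-absent: exclude 1598
M(target-present) = 4055/6 = 675.833
M(target-absent) = 7527/8 = 940.875
Difference = 940.875 − 675.833 = 265.042 ms

265.0 ms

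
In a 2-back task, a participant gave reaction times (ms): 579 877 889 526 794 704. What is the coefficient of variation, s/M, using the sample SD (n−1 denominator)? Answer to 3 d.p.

n = 6, Σ = 4369, M = 728.1667
Σ(x−M)² = 116058.833; s = √(116058.833/5) = 152.3541
CV = 152.3541 / 728.1667 = 0.20923

0.209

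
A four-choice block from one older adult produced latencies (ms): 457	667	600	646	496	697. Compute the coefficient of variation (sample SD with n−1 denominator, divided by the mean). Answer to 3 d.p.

0.163

n = 6, Σ = 3563, M = 593.8333
Σ(x−M)² = 47050.833; s = √(47050.833/5) = 97.0060
CV = 97.0060 / 593.8333 = 0.16336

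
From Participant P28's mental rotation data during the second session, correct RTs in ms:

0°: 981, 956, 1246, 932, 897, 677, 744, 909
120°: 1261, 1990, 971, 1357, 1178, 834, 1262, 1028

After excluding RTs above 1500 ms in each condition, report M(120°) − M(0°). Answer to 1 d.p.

209.5 ms

120°: exclude 1990
M(0°) = 7342/8 = 917.750
M(120°) = 7891/7 = 1127.286
Difference = 1127.286 − 917.750 = 209.536 ms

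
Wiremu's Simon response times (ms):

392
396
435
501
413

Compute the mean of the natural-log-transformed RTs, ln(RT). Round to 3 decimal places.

6.054

ln(RT): 5.9713, 5.9814, 6.0753, 6.2166, 6.0234
Σ ln(RT) = 30.2681
Mean = 30.2681/5 = 6.05362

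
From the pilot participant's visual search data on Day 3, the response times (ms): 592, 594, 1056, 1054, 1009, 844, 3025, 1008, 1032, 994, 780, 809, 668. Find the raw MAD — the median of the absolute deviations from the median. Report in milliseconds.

Sorted: 592, 594, 668, 780, 809, 844, 994, 1008, 1009, 1032, 1054, 1056, 3025 → median = 994
|x − 994|: 402, 400, 62, 60, 15, 150, 2031, 14, 38, 0, 214, 185, 326
Sorted deviations: 0, 14, 15, 38, 60, 62, 150, 185, 214, 326, 400, 402, 2031 → MAD = 150

150 ms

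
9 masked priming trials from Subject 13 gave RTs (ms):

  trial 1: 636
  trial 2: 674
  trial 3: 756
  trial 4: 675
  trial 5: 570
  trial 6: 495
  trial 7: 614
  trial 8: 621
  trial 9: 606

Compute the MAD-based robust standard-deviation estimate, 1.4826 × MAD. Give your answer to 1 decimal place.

75.6 ms

Sorted: 495, 570, 606, 614, 621, 636, 674, 675, 756 → median = 621
|x − 621| sorted: 0, 7, 15, 15, 51, 53, 54, 126, 135 → MAD = 51
Robust SD ≈ 1.4826 × 51 = 75.613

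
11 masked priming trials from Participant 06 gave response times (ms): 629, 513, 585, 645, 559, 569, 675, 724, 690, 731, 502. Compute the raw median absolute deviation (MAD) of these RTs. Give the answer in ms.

Sorted: 502, 513, 559, 569, 585, 629, 645, 675, 690, 724, 731 → median = 629
|x − 629|: 0, 116, 44, 16, 70, 60, 46, 95, 61, 102, 127
Sorted deviations: 0, 16, 44, 46, 60, 61, 70, 95, 102, 116, 127 → MAD = 61

61 ms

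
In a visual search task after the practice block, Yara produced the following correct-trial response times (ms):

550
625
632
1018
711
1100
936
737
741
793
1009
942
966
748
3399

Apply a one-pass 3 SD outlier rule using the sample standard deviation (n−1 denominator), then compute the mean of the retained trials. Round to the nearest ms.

n = 15, ΣRT = 14907, M = 993.800
Σ(x−M)² = 6578318.40; s = √(6578318.40/14) = 685.478
Cutoffs: 993.800 ± 3·685.478 → [-1062.6, 3050.2]
Outside: 3399 → excluded.
Retained (n=14): Σ = 11508, mean = 11508/14 = 822.000

822 ms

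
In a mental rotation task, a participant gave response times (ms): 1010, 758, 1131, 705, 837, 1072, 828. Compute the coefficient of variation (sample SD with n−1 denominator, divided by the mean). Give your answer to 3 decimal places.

n = 7, Σ = 6341, M = 905.8571
Σ(x−M)² = 162146.857; s = √(162146.857/6) = 164.3912
CV = 164.3912 / 905.8571 = 0.18148

0.181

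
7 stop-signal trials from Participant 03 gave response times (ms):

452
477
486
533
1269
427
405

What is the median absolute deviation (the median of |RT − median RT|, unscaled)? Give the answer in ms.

Sorted: 405, 427, 452, 477, 486, 533, 1269 → median = 477
|x − 477|: 25, 0, 9, 56, 792, 50, 72
Sorted deviations: 0, 9, 25, 50, 56, 72, 792 → MAD = 50

50 ms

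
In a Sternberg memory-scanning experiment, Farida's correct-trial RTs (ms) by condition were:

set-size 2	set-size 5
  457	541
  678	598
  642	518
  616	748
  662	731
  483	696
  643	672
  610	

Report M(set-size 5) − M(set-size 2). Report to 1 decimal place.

44.6 ms

M(set-size 2) = 4791/8 = 598.875
M(set-size 5) = 4504/7 = 643.429
Difference = 643.429 − 598.875 = 44.554 ms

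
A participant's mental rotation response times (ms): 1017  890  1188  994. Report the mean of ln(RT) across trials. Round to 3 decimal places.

ln(RT): 6.9246, 6.7912, 7.0800, 6.9017
Σ ln(RT) = 27.6976
Mean = 27.6976/4 = 6.92440

6.924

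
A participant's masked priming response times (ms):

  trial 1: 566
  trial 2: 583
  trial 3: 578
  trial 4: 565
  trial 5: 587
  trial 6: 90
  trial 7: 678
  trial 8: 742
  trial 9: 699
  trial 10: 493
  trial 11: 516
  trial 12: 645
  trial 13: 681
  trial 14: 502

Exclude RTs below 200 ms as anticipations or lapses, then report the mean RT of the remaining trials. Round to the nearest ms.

Excluded: 90
Retained (n=13): Σ = 7835
Mean = 7835/13 = 602.6923

603 ms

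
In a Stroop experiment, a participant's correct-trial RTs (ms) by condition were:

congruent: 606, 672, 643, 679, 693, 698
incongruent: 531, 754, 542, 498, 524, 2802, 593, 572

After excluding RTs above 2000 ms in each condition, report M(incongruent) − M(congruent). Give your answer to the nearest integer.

-92 ms

incongruent: exclude 2802
M(congruent) = 3991/6 = 665.167
M(incongruent) = 4014/7 = 573.429
Difference = 573.429 − 665.167 = -91.738 ms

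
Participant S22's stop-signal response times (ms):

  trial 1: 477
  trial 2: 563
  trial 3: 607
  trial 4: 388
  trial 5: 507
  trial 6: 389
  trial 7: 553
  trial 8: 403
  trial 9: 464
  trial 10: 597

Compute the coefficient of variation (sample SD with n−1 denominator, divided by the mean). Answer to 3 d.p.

0.170

n = 10, Σ = 4948, M = 494.8000
Σ(x−M)² = 63513.600; s = √(63513.600/9) = 84.0063
CV = 84.0063 / 494.8000 = 0.16978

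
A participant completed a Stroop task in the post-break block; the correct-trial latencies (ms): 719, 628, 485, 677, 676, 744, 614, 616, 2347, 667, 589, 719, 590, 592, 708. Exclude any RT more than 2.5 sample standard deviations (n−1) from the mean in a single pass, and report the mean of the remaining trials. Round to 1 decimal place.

n = 15, ΣRT = 11371, M = 758.067
Σ(x−M)² = 2768894.93; s = √(2768894.93/14) = 444.723
Cutoffs: 758.067 ± 2.5·444.723 → [-353.7, 1869.9]
Outside: 2347 → excluded.
Retained (n=14): Σ = 9024, mean = 9024/14 = 644.571

644.6 ms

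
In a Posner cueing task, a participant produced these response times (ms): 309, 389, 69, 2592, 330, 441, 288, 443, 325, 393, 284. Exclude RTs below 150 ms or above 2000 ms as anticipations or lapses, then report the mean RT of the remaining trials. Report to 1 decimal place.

Excluded: 69, 2592
Retained (n=9): Σ = 3202
Mean = 3202/9 = 355.7778

355.8 ms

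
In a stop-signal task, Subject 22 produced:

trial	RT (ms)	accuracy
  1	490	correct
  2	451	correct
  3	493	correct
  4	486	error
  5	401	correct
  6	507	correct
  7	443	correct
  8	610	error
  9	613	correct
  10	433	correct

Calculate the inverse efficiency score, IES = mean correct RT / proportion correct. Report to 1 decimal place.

598.6 ms

Correct trials (n=8): 490, 451, 493, 401, 507, 443, 613, 433
Mean correct RT = 3831/8 = 478.8750 ms
Proportion correct = 8/10
IES = 478.8750 / (8/10) = 598.594 ms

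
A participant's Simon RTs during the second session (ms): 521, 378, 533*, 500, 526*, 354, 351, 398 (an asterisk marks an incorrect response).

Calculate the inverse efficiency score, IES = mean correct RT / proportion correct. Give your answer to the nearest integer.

556 ms

Correct trials (n=6): 521, 378, 500, 354, 351, 398
Mean correct RT = 2502/6 = 417.0000 ms
Proportion correct = 6/8
IES = 417.0000 / (6/8) = 556.000 ms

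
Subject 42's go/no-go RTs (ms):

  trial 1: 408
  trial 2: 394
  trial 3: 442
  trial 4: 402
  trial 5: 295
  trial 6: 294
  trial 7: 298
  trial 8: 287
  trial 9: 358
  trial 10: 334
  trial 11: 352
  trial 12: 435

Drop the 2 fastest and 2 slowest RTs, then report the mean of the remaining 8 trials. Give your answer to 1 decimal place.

Sorted: 287, 294, 295, 298, 334, 352, 358, 394, 402, 408, 435, 442
Drop lowest 2 (287, 294) and highest 2 (435, 442)
Remaining (n=8): Σ = 2841, mean = 2841/8 = 355.125

355.1 ms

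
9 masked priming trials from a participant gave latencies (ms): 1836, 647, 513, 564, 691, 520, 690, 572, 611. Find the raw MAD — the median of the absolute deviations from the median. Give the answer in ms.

Sorted: 513, 520, 564, 572, 611, 647, 690, 691, 1836 → median = 611
|x − 611|: 1225, 36, 98, 47, 80, 91, 79, 39, 0
Sorted deviations: 0, 36, 39, 47, 79, 80, 91, 98, 1225 → MAD = 79

79 ms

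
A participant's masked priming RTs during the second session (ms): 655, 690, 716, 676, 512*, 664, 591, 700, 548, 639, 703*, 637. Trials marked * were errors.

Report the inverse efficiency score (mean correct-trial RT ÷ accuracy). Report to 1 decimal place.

Correct trials (n=10): 655, 690, 716, 676, 664, 591, 700, 548, 639, 637
Mean correct RT = 6516/10 = 651.6000 ms
Proportion correct = 10/12
IES = 651.6000 / (10/12) = 781.920 ms

781.9 ms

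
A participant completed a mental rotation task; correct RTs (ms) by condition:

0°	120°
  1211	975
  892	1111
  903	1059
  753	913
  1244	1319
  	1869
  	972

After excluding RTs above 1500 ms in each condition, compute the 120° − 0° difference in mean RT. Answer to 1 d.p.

57.6 ms

120°: exclude 1869
M(0°) = 5003/5 = 1000.600
M(120°) = 6349/6 = 1058.167
Difference = 1058.167 − 1000.600 = 57.567 ms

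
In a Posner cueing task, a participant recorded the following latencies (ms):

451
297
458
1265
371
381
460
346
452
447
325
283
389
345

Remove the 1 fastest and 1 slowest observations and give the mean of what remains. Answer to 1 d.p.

Sorted: 283, 297, 325, 345, 346, 371, 381, 389, 447, 451, 452, 458, 460, 1265
Drop lowest 1 (283) and highest 1 (1265)
Remaining (n=12): Σ = 4722, mean = 4722/12 = 393.500

393.5 ms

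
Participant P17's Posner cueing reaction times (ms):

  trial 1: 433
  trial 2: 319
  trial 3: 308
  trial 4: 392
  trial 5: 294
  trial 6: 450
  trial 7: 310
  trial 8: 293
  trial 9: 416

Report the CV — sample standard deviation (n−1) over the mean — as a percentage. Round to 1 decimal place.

18.0%

n = 9, Σ = 3215, M = 357.2222
Σ(x−M)² = 33249.556; s = √(33249.556/8) = 64.4686
CV = 64.4686 / 357.2222 = 0.18047 = 18.047%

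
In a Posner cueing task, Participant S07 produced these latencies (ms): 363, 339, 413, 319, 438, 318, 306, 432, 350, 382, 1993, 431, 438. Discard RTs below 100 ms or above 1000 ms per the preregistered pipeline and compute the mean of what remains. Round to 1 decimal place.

377.4 ms

Excluded: 1993
Retained (n=12): Σ = 4529
Mean = 4529/12 = 377.4167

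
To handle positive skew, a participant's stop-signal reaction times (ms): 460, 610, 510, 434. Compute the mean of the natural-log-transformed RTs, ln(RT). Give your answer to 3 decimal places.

ln(RT): 6.1312, 6.4135, 6.2344, 6.0730
Σ ln(RT) = 24.8521
Mean = 24.8521/4 = 6.21304

6.213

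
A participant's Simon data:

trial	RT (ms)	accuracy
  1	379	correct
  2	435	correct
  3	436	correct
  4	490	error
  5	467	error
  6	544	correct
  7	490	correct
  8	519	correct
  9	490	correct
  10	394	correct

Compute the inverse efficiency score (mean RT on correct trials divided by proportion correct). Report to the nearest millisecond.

Correct trials (n=8): 379, 435, 436, 544, 490, 519, 490, 394
Mean correct RT = 3687/8 = 460.8750 ms
Proportion correct = 8/10
IES = 460.8750 / (8/10) = 576.094 ms

576 ms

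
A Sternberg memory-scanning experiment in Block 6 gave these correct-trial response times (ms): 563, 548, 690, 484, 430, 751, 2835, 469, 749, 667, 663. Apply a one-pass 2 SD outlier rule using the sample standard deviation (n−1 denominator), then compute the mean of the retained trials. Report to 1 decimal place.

601.4 ms

n = 11, ΣRT = 8849, M = 804.455
Σ(x−M)² = 4660556.73; s = √(4660556.73/10) = 682.683
Cutoffs: 804.455 ± 2·682.683 → [-560.9, 2169.8]
Outside: 2835 → excluded.
Retained (n=10): Σ = 6014, mean = 6014/10 = 601.400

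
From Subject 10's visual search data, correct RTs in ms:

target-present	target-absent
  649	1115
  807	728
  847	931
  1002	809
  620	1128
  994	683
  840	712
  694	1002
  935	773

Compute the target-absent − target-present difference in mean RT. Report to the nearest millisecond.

M(target-present) = 7388/9 = 820.889
M(target-absent) = 7881/9 = 875.667
Difference = 875.667 − 820.889 = 54.778 ms

55 ms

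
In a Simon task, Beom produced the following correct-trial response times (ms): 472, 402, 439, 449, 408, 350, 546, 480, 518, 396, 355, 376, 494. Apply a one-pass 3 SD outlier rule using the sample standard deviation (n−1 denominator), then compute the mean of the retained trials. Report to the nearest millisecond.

n = 13, ΣRT = 5685, M = 437.308
Σ(x−M)² = 46672.77; s = √(46672.77/12) = 62.365
Cutoffs: 437.308 ± 3·62.365 → [250.2, 624.4]
No RTs fall outside the cutoffs; all 13 retained. Mean = 5685/13 = 437.308

437 ms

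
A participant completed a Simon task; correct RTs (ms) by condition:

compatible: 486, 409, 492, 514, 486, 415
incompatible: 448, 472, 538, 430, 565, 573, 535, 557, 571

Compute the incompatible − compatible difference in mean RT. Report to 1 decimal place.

54.0 ms

M(compatible) = 2802/6 = 467.000
M(incompatible) = 4689/9 = 521.000
Difference = 521.000 − 467.000 = 54.000 ms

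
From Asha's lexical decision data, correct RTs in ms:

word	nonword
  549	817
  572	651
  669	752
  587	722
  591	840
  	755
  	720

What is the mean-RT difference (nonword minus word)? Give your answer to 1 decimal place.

M(word) = 2968/5 = 593.600
M(nonword) = 5257/7 = 751.000
Difference = 751.000 − 593.600 = 157.400 ms

157.4 ms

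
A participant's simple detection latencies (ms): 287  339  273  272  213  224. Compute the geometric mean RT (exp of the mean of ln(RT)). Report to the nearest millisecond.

265 ms

ln(RT): 5.6595, 5.8260, 5.6095, 5.6058, 5.3613, 5.4116
Mean ln(RT) = 33.4737/6 = 5.57895
Geometric mean = exp(5.57895) = 264.79 ms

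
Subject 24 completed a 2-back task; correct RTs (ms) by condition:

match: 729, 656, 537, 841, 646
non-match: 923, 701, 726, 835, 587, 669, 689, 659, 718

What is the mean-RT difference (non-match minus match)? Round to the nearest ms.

41 ms

M(match) = 3409/5 = 681.800
M(non-match) = 6507/9 = 723.000
Difference = 723.000 − 681.800 = 41.200 ms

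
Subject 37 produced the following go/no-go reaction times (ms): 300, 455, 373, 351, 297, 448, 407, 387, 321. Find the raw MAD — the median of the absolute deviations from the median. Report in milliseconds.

52 ms

Sorted: 297, 300, 321, 351, 373, 387, 407, 448, 455 → median = 373
|x − 373|: 73, 82, 0, 22, 76, 75, 34, 14, 52
Sorted deviations: 0, 14, 22, 34, 52, 73, 75, 76, 82 → MAD = 52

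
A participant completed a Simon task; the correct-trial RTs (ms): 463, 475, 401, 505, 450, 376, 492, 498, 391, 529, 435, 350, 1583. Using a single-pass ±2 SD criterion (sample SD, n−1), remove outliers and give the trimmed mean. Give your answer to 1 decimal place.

447.1 ms

n = 13, ΣRT = 6948, M = 534.462
Σ(x−M)² = 1226661.23; s = √(1226661.23/12) = 319.721
Cutoffs: 534.462 ± 2·319.721 → [-105.0, 1173.9]
Outside: 1583 → excluded.
Retained (n=12): Σ = 5365, mean = 5365/12 = 447.083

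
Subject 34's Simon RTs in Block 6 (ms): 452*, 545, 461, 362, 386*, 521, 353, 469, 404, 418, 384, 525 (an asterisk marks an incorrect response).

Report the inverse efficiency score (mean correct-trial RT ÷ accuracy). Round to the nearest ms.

533 ms

Correct trials (n=10): 545, 461, 362, 521, 353, 469, 404, 418, 384, 525
Mean correct RT = 4442/10 = 444.2000 ms
Proportion correct = 10/12
IES = 444.2000 / (10/12) = 533.040 ms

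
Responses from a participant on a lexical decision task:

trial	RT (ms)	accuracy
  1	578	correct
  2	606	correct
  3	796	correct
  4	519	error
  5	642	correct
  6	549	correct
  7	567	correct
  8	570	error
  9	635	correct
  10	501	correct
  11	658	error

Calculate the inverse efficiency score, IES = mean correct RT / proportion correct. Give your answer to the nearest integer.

Correct trials (n=8): 578, 606, 796, 642, 549, 567, 635, 501
Mean correct RT = 4874/8 = 609.2500 ms
Proportion correct = 8/11
IES = 609.2500 / (8/11) = 837.719 ms

838 ms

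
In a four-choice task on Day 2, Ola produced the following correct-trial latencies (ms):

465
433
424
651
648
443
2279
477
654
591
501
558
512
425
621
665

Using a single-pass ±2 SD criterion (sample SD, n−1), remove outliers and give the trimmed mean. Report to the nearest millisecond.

538 ms

n = 16, ΣRT = 10347, M = 646.688
Σ(x−M)² = 2963535.44; s = √(2963535.44/15) = 444.487
Cutoffs: 646.688 ± 2·444.487 → [-242.3, 1535.7]
Outside: 2279 → excluded.
Retained (n=15): Σ = 8068, mean = 8068/15 = 537.867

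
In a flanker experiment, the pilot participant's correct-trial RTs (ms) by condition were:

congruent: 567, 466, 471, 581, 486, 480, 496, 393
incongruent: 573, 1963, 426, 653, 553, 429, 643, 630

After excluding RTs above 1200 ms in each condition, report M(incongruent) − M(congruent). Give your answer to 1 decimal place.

65.6 ms

incongruent: exclude 1963
M(congruent) = 3940/8 = 492.500
M(incongruent) = 3907/7 = 558.143
Difference = 558.143 − 492.500 = 65.643 ms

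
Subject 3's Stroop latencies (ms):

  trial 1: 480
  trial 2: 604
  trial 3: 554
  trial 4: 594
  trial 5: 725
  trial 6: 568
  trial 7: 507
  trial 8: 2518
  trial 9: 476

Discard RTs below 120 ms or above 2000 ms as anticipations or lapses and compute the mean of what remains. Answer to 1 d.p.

Excluded: 2518
Retained (n=8): Σ = 4508
Mean = 4508/8 = 563.5000

563.5 ms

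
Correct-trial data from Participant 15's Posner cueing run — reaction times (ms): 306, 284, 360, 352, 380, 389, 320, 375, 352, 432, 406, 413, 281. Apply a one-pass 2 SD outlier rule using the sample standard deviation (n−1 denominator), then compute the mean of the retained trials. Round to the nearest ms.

n = 13, ΣRT = 4650, M = 357.692
Σ(x−M)² = 28166.77; s = √(28166.77/12) = 48.448
Cutoffs: 357.692 ± 2·48.448 → [260.8, 454.6]
No RTs fall outside the cutoffs; all 13 retained. Mean = 4650/13 = 357.692

358 ms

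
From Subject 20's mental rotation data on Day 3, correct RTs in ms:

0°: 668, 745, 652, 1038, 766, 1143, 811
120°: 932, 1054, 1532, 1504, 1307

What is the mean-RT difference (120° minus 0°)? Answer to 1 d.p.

433.9 ms

M(0°) = 5823/7 = 831.857
M(120°) = 6329/5 = 1265.800
Difference = 1265.800 − 831.857 = 433.943 ms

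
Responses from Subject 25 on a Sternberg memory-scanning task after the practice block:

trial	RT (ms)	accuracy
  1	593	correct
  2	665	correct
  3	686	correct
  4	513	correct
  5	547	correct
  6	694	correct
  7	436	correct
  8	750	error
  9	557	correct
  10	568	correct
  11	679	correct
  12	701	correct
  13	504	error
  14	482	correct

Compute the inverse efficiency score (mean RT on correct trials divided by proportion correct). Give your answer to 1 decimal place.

Correct trials (n=12): 593, 665, 686, 513, 547, 694, 436, 557, 568, 679, 701, 482
Mean correct RT = 7121/12 = 593.4167 ms
Proportion correct = 12/14
IES = 593.4167 / (12/14) = 692.319 ms

692.3 ms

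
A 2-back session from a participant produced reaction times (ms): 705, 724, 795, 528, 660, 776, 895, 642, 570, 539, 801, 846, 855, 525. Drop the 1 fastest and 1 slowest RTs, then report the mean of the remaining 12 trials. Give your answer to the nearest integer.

Sorted: 525, 528, 539, 570, 642, 660, 705, 724, 776, 795, 801, 846, 855, 895
Drop lowest 1 (525) and highest 1 (895)
Remaining (n=12): Σ = 8441, mean = 8441/12 = 703.417

703 ms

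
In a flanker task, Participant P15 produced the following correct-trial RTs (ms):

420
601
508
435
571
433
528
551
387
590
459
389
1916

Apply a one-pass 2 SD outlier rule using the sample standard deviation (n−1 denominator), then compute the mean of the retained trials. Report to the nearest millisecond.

n = 13, ΣRT = 7788, M = 599.077
Σ(x−M)² = 1946120.92; s = √(1946120.92/12) = 402.712
Cutoffs: 599.077 ± 2·402.712 → [-206.3, 1404.5]
Outside: 1916 → excluded.
Retained (n=12): Σ = 5872, mean = 5872/12 = 489.333

489 ms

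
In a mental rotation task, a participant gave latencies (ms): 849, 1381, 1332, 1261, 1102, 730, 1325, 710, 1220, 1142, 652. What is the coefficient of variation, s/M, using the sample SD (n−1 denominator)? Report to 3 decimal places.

n = 11, Σ = 11704, M = 1064.0000
Σ(x−M)² = 763948.000; s = √(763948.000/10) = 276.3961
CV = 276.3961 / 1064.0000 = 0.25977

0.260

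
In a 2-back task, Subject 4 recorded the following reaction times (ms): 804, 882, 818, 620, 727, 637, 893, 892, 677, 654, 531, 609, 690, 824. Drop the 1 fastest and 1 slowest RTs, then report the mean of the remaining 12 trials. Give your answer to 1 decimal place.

736.2 ms

Sorted: 531, 609, 620, 637, 654, 677, 690, 727, 804, 818, 824, 882, 892, 893
Drop lowest 1 (531) and highest 1 (893)
Remaining (n=12): Σ = 8834, mean = 8834/12 = 736.167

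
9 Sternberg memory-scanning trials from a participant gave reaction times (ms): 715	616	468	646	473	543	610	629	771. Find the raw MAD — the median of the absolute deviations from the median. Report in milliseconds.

Sorted: 468, 473, 543, 610, 616, 629, 646, 715, 771 → median = 616
|x − 616|: 99, 0, 148, 30, 143, 73, 6, 13, 155
Sorted deviations: 0, 6, 13, 30, 73, 99, 143, 148, 155 → MAD = 73

73 ms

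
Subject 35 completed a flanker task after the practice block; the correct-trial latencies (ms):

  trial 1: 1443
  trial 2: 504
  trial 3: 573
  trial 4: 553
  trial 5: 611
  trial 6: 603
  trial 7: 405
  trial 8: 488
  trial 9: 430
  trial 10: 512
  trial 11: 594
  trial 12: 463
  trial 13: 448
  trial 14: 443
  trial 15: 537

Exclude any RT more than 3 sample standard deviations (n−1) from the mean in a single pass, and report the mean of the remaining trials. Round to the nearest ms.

n = 15, ΣRT = 8607, M = 573.800
Σ(x−M)² = 870376.40; s = √(870376.40/14) = 249.339
Cutoffs: 573.800 ± 3·249.339 → [-174.2, 1321.8]
Outside: 1443 → excluded.
Retained (n=14): Σ = 7164, mean = 7164/14 = 511.714

512 ms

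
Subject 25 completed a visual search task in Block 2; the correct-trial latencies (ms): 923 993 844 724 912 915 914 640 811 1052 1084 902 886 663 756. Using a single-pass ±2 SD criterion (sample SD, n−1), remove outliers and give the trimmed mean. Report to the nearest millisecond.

868 ms

n = 15, ΣRT = 13019, M = 867.933
Σ(x−M)² = 238016.93; s = √(238016.93/14) = 130.389
Cutoffs: 867.933 ± 2·130.389 → [607.2, 1128.7]
No RTs fall outside the cutoffs; all 15 retained. Mean = 13019/15 = 867.933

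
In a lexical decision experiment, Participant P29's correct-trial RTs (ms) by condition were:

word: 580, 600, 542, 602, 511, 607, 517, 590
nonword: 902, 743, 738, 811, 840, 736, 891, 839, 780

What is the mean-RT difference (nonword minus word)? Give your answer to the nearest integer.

M(word) = 4549/8 = 568.625
M(nonword) = 7280/9 = 808.889
Difference = 808.889 − 568.625 = 240.264 ms

240 ms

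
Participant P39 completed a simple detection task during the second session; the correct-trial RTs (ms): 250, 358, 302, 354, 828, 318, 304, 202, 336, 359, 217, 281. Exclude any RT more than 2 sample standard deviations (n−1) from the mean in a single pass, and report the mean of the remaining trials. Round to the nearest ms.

n = 12, ΣRT = 4109, M = 342.417
Σ(x−M)² = 287948.92; s = √(287948.92/11) = 161.794
Cutoffs: 342.417 ± 2·161.794 → [18.8, 666.0]
Outside: 828 → excluded.
Retained (n=11): Σ = 3281, mean = 3281/11 = 298.273

298 ms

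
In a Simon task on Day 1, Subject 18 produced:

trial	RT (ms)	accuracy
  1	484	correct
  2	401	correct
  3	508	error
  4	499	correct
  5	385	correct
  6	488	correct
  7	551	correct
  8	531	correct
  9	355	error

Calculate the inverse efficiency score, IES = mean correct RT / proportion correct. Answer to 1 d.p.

613.3 ms

Correct trials (n=7): 484, 401, 499, 385, 488, 551, 531
Mean correct RT = 3339/7 = 477.0000 ms
Proportion correct = 7/9
IES = 477.0000 / (7/9) = 613.286 ms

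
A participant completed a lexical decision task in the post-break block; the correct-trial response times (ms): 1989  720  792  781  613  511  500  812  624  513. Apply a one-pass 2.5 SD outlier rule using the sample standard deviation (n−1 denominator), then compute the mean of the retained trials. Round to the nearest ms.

n = 10, ΣRT = 7855, M = 785.500
Σ(x−M)² = 1740422.50; s = √(1740422.50/9) = 439.750
Cutoffs: 785.500 ± 2.5·439.750 → [-313.9, 1884.9]
Outside: 1989 → excluded.
Retained (n=9): Σ = 5866, mean = 5866/9 = 651.778

652 ms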